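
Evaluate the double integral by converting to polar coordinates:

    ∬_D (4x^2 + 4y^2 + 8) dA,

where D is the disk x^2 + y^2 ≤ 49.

The region D is 0 ≤ r ≤ 7, 0 ≤ θ ≤ 2π in polar coordinates, where x = r cos(θ), y = r sin(θ), and dA = r dr dθ.

Under the substitution, the integrand becomes 4r^2 + 8, so

    ∬_D (4x^2 + 4y^2 + 8) dA = ∫_{0}^{2π} ∫_{0}^{7} (4r^2 + 8) · r dr dθ.

Inner integral (in r): ∫_{0}^{7} (4r^2 + 8) · r dr = 2597.

Outer integral (in θ): ∫_{0}^{2π} (2597) dθ = 5194π.

Therefore ∬_D (4x^2 + 4y^2 + 8) dA = 5194π.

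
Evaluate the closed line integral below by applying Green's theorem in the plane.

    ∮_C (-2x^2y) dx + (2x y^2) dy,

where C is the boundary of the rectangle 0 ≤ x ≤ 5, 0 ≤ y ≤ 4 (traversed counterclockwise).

Green's theorem converts the closed line integral into a double integral over the enclosed region D:

    ∮_C P dx + Q dy = ∬_D (∂Q/∂x - ∂P/∂y) dA.

Here P = -2x^2y, Q = 2x y^2, so

    ∂Q/∂x = 2y^2,    ∂P/∂y = -2x^2,
    ∂Q/∂x - ∂P/∂y = 2x^2 + 2y^2.

D is the region 0 ≤ x ≤ 5, 0 ≤ y ≤ 4. Evaluating the double integral:

    ∬_D (2x^2 + 2y^2) dA = ∫_0^{5} ∫_0^{4} (2x^2 + 2y^2) dy dx.

Inner (y from 0 to 4): 8x^2 + 128/3.
Outer (x from 0 to 5): 1640/3.

Therefore ∮_C P dx + Q dy = 1640/3.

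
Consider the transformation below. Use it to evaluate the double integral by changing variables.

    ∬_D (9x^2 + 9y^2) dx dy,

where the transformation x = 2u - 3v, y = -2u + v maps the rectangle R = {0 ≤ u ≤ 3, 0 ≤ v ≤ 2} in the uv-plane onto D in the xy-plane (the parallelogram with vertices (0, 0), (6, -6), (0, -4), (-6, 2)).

Compute the Jacobian determinant of (x, y) with respect to (u, v):

    ∂(x,y)/∂(u,v) = | 2  -3 | = (2)(1) - (-3)(-2) = -4.
                   | -2  1 |

Its absolute value is |J| = 4 (the area scaling factor).

Substituting x = 2u - 3v, y = -2u + v into the integrand,

    9x^2 + 9y^2 → 72u^2 - 144u v + 90v^2,

so the integral becomes

    ∬_R (72u^2 - 144u v + 90v^2) · |J| du dv = ∫_0^3 ∫_0^2 (288u^2 - 576u v + 360v^2) dv du.

Inner (v): 576u^2 - 1152u + 960.
Outer (u): 2880.

Therefore ∬_D (9x^2 + 9y^2) dx dy = 2880.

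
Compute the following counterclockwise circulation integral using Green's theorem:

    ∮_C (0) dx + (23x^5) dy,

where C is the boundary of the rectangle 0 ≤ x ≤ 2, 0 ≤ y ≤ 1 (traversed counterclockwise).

Green's theorem converts the closed line integral into a double integral over the enclosed region D:

    ∮_C P dx + Q dy = ∬_D (∂Q/∂x - ∂P/∂y) dA.

Here P = 0, Q = 23x^5, so

    ∂Q/∂x = 115x^4,    ∂P/∂y = 0,
    ∂Q/∂x - ∂P/∂y = 115x^4.

D is the region 0 ≤ x ≤ 2, 0 ≤ y ≤ 1. Evaluating the double integral:

    ∬_D (115x^4) dA = ∫_0^{2} ∫_0^{1} (115x^4) dy dx.

Inner (y from 0 to 1): 115x^4.
Outer (x from 0 to 2): 736.

Therefore ∮_C P dx + Q dy = 736.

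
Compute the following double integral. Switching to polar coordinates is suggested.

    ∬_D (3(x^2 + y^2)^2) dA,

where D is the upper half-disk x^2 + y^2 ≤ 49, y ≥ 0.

The region D is 0 ≤ r ≤ 7, 0 ≤ θ ≤ π in polar coordinates, where x = r cos(θ), y = r sin(θ), and dA = r dr dθ.

Under the substitution, the integrand becomes 3r^4, so

    ∬_D (3(x^2 + y^2)^2) dA = ∫_{0}^{π} ∫_{0}^{7} (3r^4) · r dr dθ.

Inner integral (in r): ∫_{0}^{7} (3r^4) · r dr = 117649/2.

Outer integral (in θ): ∫_{0}^{π} (117649/2) dθ = 117649π/2.

Therefore ∬_D (3(x^2 + y^2)^2) dA = 117649π/2.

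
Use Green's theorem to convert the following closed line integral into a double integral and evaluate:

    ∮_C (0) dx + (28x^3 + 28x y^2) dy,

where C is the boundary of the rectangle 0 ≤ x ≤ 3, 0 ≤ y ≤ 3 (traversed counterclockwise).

Green's theorem converts the closed line integral into a double integral over the enclosed region D:

    ∮_C P dx + Q dy = ∬_D (∂Q/∂x - ∂P/∂y) dA.

Here P = 0, Q = 28x^3 + 28x y^2, so

    ∂Q/∂x = 84x^2 + 28y^2,    ∂P/∂y = 0,
    ∂Q/∂x - ∂P/∂y = 84x^2 + 28y^2.

D is the region 0 ≤ x ≤ 3, 0 ≤ y ≤ 3. Evaluating the double integral:

    ∬_D (84x^2 + 28y^2) dA = ∫_0^{3} ∫_0^{3} (84x^2 + 28y^2) dy dx.

Inner (y from 0 to 3): 252x^2 + 252.
Outer (x from 0 to 3): 3024.

Therefore ∮_C P dx + Q dy = 3024.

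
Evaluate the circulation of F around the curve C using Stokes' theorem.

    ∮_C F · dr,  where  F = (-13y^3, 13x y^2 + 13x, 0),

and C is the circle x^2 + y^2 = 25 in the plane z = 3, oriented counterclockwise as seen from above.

Let S be the flat disk x^2 + y^2 ≤ 25 in the plane z = 3, with upward unit normal n̂ = ẑ. By Stokes' theorem,

    ∮_C F · dr = ∬_S (∇ × F) · n̂ dS = ∬_D (curl F)_z dA,

where D is the disk x^2 + y^2 ≤ 25.

Compute the curl of F = (-13y^3, 13x y^2 + 13x, 0):
    (∇ × F)_x = ∂F_z/∂y - ∂F_y/∂z = 0,
    (∇ × F)_y = ∂F_x/∂z - ∂F_z/∂x = 0,
    (∇ × F)_z = ∂F_y/∂x - ∂F_x/∂y = 52y^2 + 13.

On z = 3, (curl F)_z = 52y^2 + 13.

Convert to polar (x = r cos θ, y = r sin θ, dA = r dr dθ); the integrand becomes 52r^2sin(θ)^2 + 13, so

    ∬_D (curl F)_z dA = ∫_0^{2π} ∫_0^{5} (52r^2sin(θ)^2 + 13) · r dr dθ.

Inner (r from 0 to 5): 8125sin(θ)^2 + 325/2.
Outer (θ from 0 to 2π): 8450π.

Therefore ∮_C F · dr = 8450π.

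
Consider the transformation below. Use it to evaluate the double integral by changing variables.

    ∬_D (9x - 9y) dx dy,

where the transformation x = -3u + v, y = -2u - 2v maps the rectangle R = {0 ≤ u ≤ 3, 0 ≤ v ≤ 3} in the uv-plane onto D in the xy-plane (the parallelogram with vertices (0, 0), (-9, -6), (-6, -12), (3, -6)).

Compute the Jacobian determinant of (x, y) with respect to (u, v):

    ∂(x,y)/∂(u,v) = | -3  1 | = (-3)(-2) - (1)(-2) = 8.
                   | -2  -2 |

Its absolute value is |J| = 8 (the area scaling factor).

Substituting x = -3u + v, y = -2u - 2v into the integrand,

    9x - 9y → -9u + 27v,

so the integral becomes

    ∬_R (-9u + 27v) · |J| du dv = ∫_0^3 ∫_0^3 (-72u + 216v) dv du.

Inner (v): 972 - 216u.
Outer (u): 1944.

Therefore ∬_D (9x - 9y) dx dy = 1944.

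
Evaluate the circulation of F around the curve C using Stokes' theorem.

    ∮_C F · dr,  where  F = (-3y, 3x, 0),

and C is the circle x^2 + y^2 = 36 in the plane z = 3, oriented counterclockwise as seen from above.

Let S be the flat disk x^2 + y^2 ≤ 36 in the plane z = 3, with upward unit normal n̂ = ẑ. By Stokes' theorem,

    ∮_C F · dr = ∬_S (∇ × F) · n̂ dS = ∬_D (curl F)_z dA,

where D is the disk x^2 + y^2 ≤ 36.

Compute the curl of F = (-3y, 3x, 0):
    (∇ × F)_x = ∂F_z/∂y - ∂F_y/∂z = 0,
    (∇ × F)_y = ∂F_x/∂z - ∂F_z/∂x = 0,
    (∇ × F)_z = ∂F_y/∂x - ∂F_x/∂y = 6.

On z = 3, (curl F)_z = 6.

Convert to polar (x = r cos θ, y = r sin θ, dA = r dr dθ); the integrand becomes 6, so

    ∬_D (curl F)_z dA = ∫_0^{2π} ∫_0^{6} (6) · r dr dθ.

Inner (r from 0 to 6): 108.
Outer (θ from 0 to 2π): 216π.

Therefore ∮_C F · dr = 216π.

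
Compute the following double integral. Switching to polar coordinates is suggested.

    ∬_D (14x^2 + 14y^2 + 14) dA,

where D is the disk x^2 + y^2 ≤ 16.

The region D is 0 ≤ r ≤ 4, 0 ≤ θ ≤ 2π in polar coordinates, where x = r cos(θ), y = r sin(θ), and dA = r dr dθ.

Under the substitution, the integrand becomes 14r^2 + 14, so

    ∬_D (14x^2 + 14y^2 + 14) dA = ∫_{0}^{2π} ∫_{0}^{4} (14r^2 + 14) · r dr dθ.

Inner integral (in r): ∫_{0}^{4} (14r^2 + 14) · r dr = 1008.

Outer integral (in θ): ∫_{0}^{2π} (1008) dθ = 2016π.

Therefore ∬_D (14x^2 + 14y^2 + 14) dA = 2016π.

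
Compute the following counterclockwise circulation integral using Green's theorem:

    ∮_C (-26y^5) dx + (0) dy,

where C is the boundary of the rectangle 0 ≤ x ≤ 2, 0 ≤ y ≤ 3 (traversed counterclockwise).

Green's theorem converts the closed line integral into a double integral over the enclosed region D:

    ∮_C P dx + Q dy = ∬_D (∂Q/∂x - ∂P/∂y) dA.

Here P = -26y^5, Q = 0, so

    ∂Q/∂x = 0,    ∂P/∂y = -130y^4,
    ∂Q/∂x - ∂P/∂y = 130y^4.

D is the region 0 ≤ x ≤ 2, 0 ≤ y ≤ 3. Evaluating the double integral:

    ∬_D (130y^4) dA = ∫_0^{2} ∫_0^{3} (130y^4) dy dx.

Inner (y from 0 to 3): 6318.
Outer (x from 0 to 2): 12636.

Therefore ∮_C P dx + Q dy = 12636.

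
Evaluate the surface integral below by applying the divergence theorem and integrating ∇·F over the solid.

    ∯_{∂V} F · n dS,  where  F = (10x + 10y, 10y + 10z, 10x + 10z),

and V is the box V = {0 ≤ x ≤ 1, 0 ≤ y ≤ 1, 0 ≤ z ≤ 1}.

By the divergence theorem,

    ∯_{∂V} F · n dS = ∭_V (∇ · F) dV.

Compute the divergence:
    ∇ · F = ∂F_x/∂x + ∂F_y/∂y + ∂F_z/∂z = 10 + 10 + 10 = 30.

V is a rectangular box, so dV = dx dy dz with 0 ≤ x ≤ 1, 0 ≤ y ≤ 1, 0 ≤ z ≤ 1.

Integrate (30) over V as an iterated integral:

    ∭_V (∇·F) dV = ∫_0^{1} ∫_0^{1} ∫_0^{1} (30) dz dy dx.

Inner (z from 0 to 1): 30.
Middle (y from 0 to 1): 30.
Outer (x from 0 to 1): 30.

Therefore ∯_{∂V} F · n dS = 30.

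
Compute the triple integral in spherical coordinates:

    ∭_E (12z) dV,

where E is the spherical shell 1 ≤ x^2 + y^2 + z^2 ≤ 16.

In spherical coordinates, x = ρ sin(φ) cos(θ), y = ρ sin(φ) sin(θ), z = ρ cos(φ), and dV = ρ^2 sin(φ) dρ dφ dθ.

The integrand becomes 12ρ cos(φ), so

    ∭_E (12z) dV = ∫_{0}^{2π} ∫_{0}^{π} ∫_{1}^{4} (12ρ cos(φ)) · ρ^2 sin(φ) dρ dφ dθ.

Inner (ρ): 765sin(2φ)/2.
Middle (φ): 0.
Outer (θ): 0.

Therefore the triple integral equals 0.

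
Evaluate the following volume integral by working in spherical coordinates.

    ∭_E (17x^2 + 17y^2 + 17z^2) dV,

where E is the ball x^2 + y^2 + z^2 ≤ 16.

In spherical coordinates, x = ρ sin(φ) cos(θ), y = ρ sin(φ) sin(θ), z = ρ cos(φ), and dV = ρ^2 sin(φ) dρ dφ dθ.

The integrand becomes 17ρ^2, so

    ∭_E (17x^2 + 17y^2 + 17z^2) dV = ∫_{0}^{2π} ∫_{0}^{π} ∫_{0}^{4} (17ρ^2) · ρ^2 sin(φ) dρ dφ dθ.

Inner (ρ): 17408sin(φ)/5.
Middle (φ): 34816/5.
Outer (θ): 69632π/5.

Therefore the triple integral equals 69632π/5.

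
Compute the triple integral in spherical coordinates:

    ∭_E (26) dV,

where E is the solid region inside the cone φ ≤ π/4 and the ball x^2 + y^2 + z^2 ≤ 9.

In spherical coordinates, x = ρ sin(φ) cos(θ), y = ρ sin(φ) sin(θ), z = ρ cos(φ), and dV = ρ^2 sin(φ) dρ dφ dθ.

The integrand becomes 26, so

    ∭_E (26) dV = ∫_{0}^{2π} ∫_{0}^{π/4} ∫_{0}^{3} (26) · ρ^2 sin(φ) dρ dφ dθ.

Inner (ρ): 234sin(φ).
Middle (φ): 234 - 117sqrt(2).
Outer (θ): 234π (2 - sqrt(2)).

Therefore the triple integral equals 234π (2 - sqrt(2)).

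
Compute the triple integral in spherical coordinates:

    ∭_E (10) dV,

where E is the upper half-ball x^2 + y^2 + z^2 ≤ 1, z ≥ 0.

In spherical coordinates, x = ρ sin(φ) cos(θ), y = ρ sin(φ) sin(θ), z = ρ cos(φ), and dV = ρ^2 sin(φ) dρ dφ dθ.

The integrand becomes 10, so

    ∭_E (10) dV = ∫_{0}^{2π} ∫_{0}^{π/2} ∫_{0}^{1} (10) · ρ^2 sin(φ) dρ dφ dθ.

Inner (ρ): 10sin(φ)/3.
Middle (φ): 10/3.
Outer (θ): 20π/3.

Therefore the triple integral equals 20π/3.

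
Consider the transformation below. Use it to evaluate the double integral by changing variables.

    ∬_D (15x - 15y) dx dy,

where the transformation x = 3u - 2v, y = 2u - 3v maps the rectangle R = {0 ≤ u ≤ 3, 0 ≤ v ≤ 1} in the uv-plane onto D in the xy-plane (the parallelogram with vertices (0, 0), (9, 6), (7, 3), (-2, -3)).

Compute the Jacobian determinant of (x, y) with respect to (u, v):

    ∂(x,y)/∂(u,v) = | 3  -2 | = (3)(-3) - (-2)(2) = -5.
                   | 2  -3 |

Its absolute value is |J| = 5 (the area scaling factor).

Substituting x = 3u - 2v, y = 2u - 3v into the integrand,

    15x - 15y → 15u + 15v,

so the integral becomes

    ∬_R (15u + 15v) · |J| du dv = ∫_0^3 ∫_0^1 (75u + 75v) dv du.

Inner (v): 75u + 75/2.
Outer (u): 450.

Therefore ∬_D (15x - 15y) dx dy = 450.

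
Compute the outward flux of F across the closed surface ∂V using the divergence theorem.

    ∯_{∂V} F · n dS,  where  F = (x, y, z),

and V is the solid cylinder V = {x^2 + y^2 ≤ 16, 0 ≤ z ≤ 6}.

By the divergence theorem,

    ∯_{∂V} F · n dS = ∭_V (∇ · F) dV.

Compute the divergence:
    ∇ · F = ∂F_x/∂x + ∂F_y/∂y + ∂F_z/∂z = 1 + 1 + 1 = 3.

In cylindrical coordinates, x = r cos(θ), y = r sin(θ), z = z, dV = r dr dθ dz, with 0 ≤ r ≤ 4, 0 ≤ θ ≤ 2π, 0 ≤ z ≤ 6.

The integrand, after substitution and multiplying by the volume element, becomes (3) · r, so

    ∭_V (∇·F) dV = ∫_0^{2π} ∫_0^{4} ∫_0^{6} (3) · r dz dr dθ.

Inner (z from 0 to 6): 18r.
Middle (r from 0 to 4): 144.
Outer (θ from 0 to 2π): 288π.

Therefore ∯_{∂V} F · n dS = 288π.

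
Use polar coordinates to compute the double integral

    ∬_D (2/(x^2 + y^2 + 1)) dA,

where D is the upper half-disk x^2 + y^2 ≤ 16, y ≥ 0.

The region D is 0 ≤ r ≤ 4, 0 ≤ θ ≤ π in polar coordinates, where x = r cos(θ), y = r sin(θ), and dA = r dr dθ.

Under the substitution, the integrand becomes 2/(r^2 + 1), so

    ∬_D (2/(x^2 + y^2 + 1)) dA = ∫_{0}^{π} ∫_{0}^{4} (2/(r^2 + 1)) · r dr dθ.

Inner integral (in r): ∫_{0}^{4} (2/(r^2 + 1)) · r dr = log(17).

Outer integral (in θ): ∫_{0}^{π} (log(17)) dθ = π log(17).

Therefore ∬_D (2/(x^2 + y^2 + 1)) dA = π log(17).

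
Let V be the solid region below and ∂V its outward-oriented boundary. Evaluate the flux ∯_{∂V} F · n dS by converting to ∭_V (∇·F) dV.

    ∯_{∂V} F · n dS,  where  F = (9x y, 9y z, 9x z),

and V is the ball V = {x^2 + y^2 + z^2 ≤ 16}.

By the divergence theorem,

    ∯_{∂V} F · n dS = ∭_V (∇ · F) dV.

Compute the divergence:
    ∇ · F = ∂F_x/∂x + ∂F_y/∂y + ∂F_z/∂z = 9y + 9z + 9x = 9x + 9y + 9z.

In spherical coordinates, x = ρ sin(φ) cos(θ), y = ρ sin(φ) sin(θ), z = ρ cos(φ), dV = ρ^2 sin(φ) dρ dφ dθ, with 0 ≤ ρ ≤ 4, 0 ≤ φ ≤ π, 0 ≤ θ ≤ 2π.

The integrand, after substitution and multiplying by the volume element, becomes (9ρ (sqrt(2)sin(φ)sin(θ + π/4) + cos(φ))) · ρ^2 sin(φ), so

    ∭_V (∇·F) dV = ∫_0^{2π} ∫_0^{π} ∫_0^{4} (9ρ (sqrt(2)sin(φ)sin(θ + π/4) + cos(φ))) · ρ^2 sin(φ) dρ dφ dθ.

Inner (ρ from 0 to 4): 576(sqrt(2)sin(φ)sin(θ + π/4) + cos(φ))sin(φ).
Middle (φ from 0 to π): 288sqrt(2)π sin(θ + π/4).
Outer (θ from 0 to 2π): 0.

Therefore ∯_{∂V} F · n dS = 0.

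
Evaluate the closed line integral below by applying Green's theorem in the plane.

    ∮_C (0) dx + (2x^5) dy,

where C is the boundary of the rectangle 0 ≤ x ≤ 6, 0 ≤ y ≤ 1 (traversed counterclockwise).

Green's theorem converts the closed line integral into a double integral over the enclosed region D:

    ∮_C P dx + Q dy = ∬_D (∂Q/∂x - ∂P/∂y) dA.

Here P = 0, Q = 2x^5, so

    ∂Q/∂x = 10x^4,    ∂P/∂y = 0,
    ∂Q/∂x - ∂P/∂y = 10x^4.

D is the region 0 ≤ x ≤ 6, 0 ≤ y ≤ 1. Evaluating the double integral:

    ∬_D (10x^4) dA = ∫_0^{6} ∫_0^{1} (10x^4) dy dx.

Inner (y from 0 to 1): 10x^4.
Outer (x from 0 to 6): 15552.

Therefore ∮_C P dx + Q dy = 15552.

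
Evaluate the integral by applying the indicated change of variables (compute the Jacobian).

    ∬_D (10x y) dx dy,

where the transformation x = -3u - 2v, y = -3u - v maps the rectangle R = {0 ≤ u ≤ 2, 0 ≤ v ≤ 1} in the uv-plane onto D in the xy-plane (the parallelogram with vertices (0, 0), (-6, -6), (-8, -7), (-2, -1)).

Compute the Jacobian determinant of (x, y) with respect to (u, v):

    ∂(x,y)/∂(u,v) = | -3  -2 | = (-3)(-1) - (-2)(-3) = -3.
                   | -3  -1 |

Its absolute value is |J| = 3 (the area scaling factor).

Substituting x = -3u - 2v, y = -3u - v into the integrand,

    10x y → 90u^2 + 90u v + 20v^2,

so the integral becomes

    ∬_R (90u^2 + 90u v + 20v^2) · |J| du dv = ∫_0^2 ∫_0^1 (270u^2 + 270u v + 60v^2) dv du.

Inner (v): 270u^2 + 135u + 20.
Outer (u): 1030.

Therefore ∬_D (10x y) dx dy = 1030.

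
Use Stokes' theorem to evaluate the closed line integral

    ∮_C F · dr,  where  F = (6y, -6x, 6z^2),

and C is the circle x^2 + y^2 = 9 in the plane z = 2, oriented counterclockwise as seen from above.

Let S be the flat disk x^2 + y^2 ≤ 9 in the plane z = 2, with upward unit normal n̂ = ẑ. By Stokes' theorem,

    ∮_C F · dr = ∬_S (∇ × F) · n̂ dS = ∬_D (curl F)_z dA,

where D is the disk x^2 + y^2 ≤ 9.

Compute the curl of F = (6y, -6x, 6z^2):
    (∇ × F)_x = ∂F_z/∂y - ∂F_y/∂z = 0,
    (∇ × F)_y = ∂F_x/∂z - ∂F_z/∂x = 0,
    (∇ × F)_z = ∂F_y/∂x - ∂F_x/∂y = -12.

On z = 2, (curl F)_z = -12.

Convert to polar (x = r cos θ, y = r sin θ, dA = r dr dθ); the integrand becomes -12, so

    ∬_D (curl F)_z dA = ∫_0^{2π} ∫_0^{3} (-12) · r dr dθ.

Inner (r from 0 to 3): -54.
Outer (θ from 0 to 2π): -108π.

Therefore ∮_C F · dr = -108π.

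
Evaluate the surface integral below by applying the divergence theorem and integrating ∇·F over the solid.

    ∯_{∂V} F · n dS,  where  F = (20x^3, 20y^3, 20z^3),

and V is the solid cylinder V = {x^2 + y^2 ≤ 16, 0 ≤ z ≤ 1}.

By the divergence theorem,

    ∯_{∂V} F · n dS = ∭_V (∇ · F) dV.

Compute the divergence:
    ∇ · F = ∂F_x/∂x + ∂F_y/∂y + ∂F_z/∂z = 60x^2 + 60y^2 + 60z^2.

In cylindrical coordinates, x = r cos(θ), y = r sin(θ), z = z, dV = r dr dθ dz, with 0 ≤ r ≤ 4, 0 ≤ θ ≤ 2π, 0 ≤ z ≤ 1.

The integrand, after substitution and multiplying by the volume element, becomes (60r^2 + 60z^2) · r, so

    ∭_V (∇·F) dV = ∫_0^{2π} ∫_0^{4} ∫_0^{1} (60r^2 + 60z^2) · r dz dr dθ.

Inner (z from 0 to 1): 60r^3 + 20r.
Middle (r from 0 to 4): 4000.
Outer (θ from 0 to 2π): 8000π.

Therefore ∯_{∂V} F · n dS = 8000π.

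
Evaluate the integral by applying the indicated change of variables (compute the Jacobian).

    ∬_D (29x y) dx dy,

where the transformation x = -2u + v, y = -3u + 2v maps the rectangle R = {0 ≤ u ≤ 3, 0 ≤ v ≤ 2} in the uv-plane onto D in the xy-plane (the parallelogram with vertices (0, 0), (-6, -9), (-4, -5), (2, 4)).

Compute the Jacobian determinant of (x, y) with respect to (u, v):

    ∂(x,y)/∂(u,v) = | -2  1 | = (-2)(2) - (1)(-3) = -1.
                   | -3  2 |

Its absolute value is |J| = 1 (the area scaling factor).

Substituting x = -2u + v, y = -3u + 2v into the integrand,

    29x y → 174u^2 - 203u v + 58v^2,

so the integral becomes

    ∬_R (174u^2 - 203u v + 58v^2) · |J| du dv = ∫_0^3 ∫_0^2 (174u^2 - 203u v + 58v^2) dv du.

Inner (v): 348u^2 - 406u + 464/3.
Outer (u): 1769.

Therefore ∬_D (29x y) dx dy = 1769.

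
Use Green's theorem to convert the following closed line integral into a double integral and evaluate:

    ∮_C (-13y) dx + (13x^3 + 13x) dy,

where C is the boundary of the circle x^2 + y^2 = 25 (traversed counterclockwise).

Green's theorem converts the closed line integral into a double integral over the enclosed region D:

    ∮_C P dx + Q dy = ∬_D (∂Q/∂x - ∂P/∂y) dA.

Here P = -13y, Q = 13x^3 + 13x, so

    ∂Q/∂x = 39x^2 + 13,    ∂P/∂y = -13,
    ∂Q/∂x - ∂P/∂y = 39x^2 + 26.

D is the region x^2 + y^2 ≤ 25. Evaluating the double integral:

In polar coordinates (x = r cos θ, y = r sin θ, dA = r dr dθ) the integrand becomes 39r^2cos(θ)^2 + 26, so

    ∬_D (39x^2 + 26) dA = ∫_0^{2π} ∫_0^{5} (39r^2cos(θ)^2 + 26) · r dr dθ.

Inner (r from 0 to 5): 24375cos(θ)^2/4 + 325.
Outer (θ from 0 to 2π): 26975π/4.

Therefore ∮_C P dx + Q dy = 26975π/4.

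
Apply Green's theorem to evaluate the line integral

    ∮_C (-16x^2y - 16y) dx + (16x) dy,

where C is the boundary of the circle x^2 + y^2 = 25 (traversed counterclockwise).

Green's theorem converts the closed line integral into a double integral over the enclosed region D:

    ∮_C P dx + Q dy = ∬_D (∂Q/∂x - ∂P/∂y) dA.

Here P = -16x^2y - 16y, Q = 16x, so

    ∂Q/∂x = 16,    ∂P/∂y = -16x^2 - 16,
    ∂Q/∂x - ∂P/∂y = 16x^2 + 32.

D is the region x^2 + y^2 ≤ 25. Evaluating the double integral:

In polar coordinates (x = r cos θ, y = r sin θ, dA = r dr dθ) the integrand becomes 16r^2cos(θ)^2 + 32, so

    ∬_D (16x^2 + 32) dA = ∫_0^{2π} ∫_0^{5} (16r^2cos(θ)^2 + 32) · r dr dθ.

Inner (r from 0 to 5): 2500cos(θ)^2 + 400.
Outer (θ from 0 to 2π): 3300π.

Therefore ∮_C P dx + Q dy = 3300π.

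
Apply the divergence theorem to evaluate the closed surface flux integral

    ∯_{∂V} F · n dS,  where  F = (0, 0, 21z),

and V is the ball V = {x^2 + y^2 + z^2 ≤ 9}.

By the divergence theorem,

    ∯_{∂V} F · n dS = ∭_V (∇ · F) dV.

Compute the divergence:
    ∇ · F = ∂F_x/∂x + ∂F_y/∂y + ∂F_z/∂z = 0 + 0 + 21 = 21.

In spherical coordinates, x = ρ sin(φ) cos(θ), y = ρ sin(φ) sin(θ), z = ρ cos(φ), dV = ρ^2 sin(φ) dρ dφ dθ, with 0 ≤ ρ ≤ 3, 0 ≤ φ ≤ π, 0 ≤ θ ≤ 2π.

The integrand, after substitution and multiplying by the volume element, becomes (21) · ρ^2 sin(φ), so

    ∭_V (∇·F) dV = ∫_0^{2π} ∫_0^{π} ∫_0^{3} (21) · ρ^2 sin(φ) dρ dφ dθ.

Inner (ρ from 0 to 3): 189sin(φ).
Middle (φ from 0 to π): 378.
Outer (θ from 0 to 2π): 756π.

Therefore ∯_{∂V} F · n dS = 756π.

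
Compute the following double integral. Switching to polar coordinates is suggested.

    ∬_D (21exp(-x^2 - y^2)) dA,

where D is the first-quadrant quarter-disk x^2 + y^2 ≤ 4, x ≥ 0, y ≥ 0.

The region D is 0 ≤ r ≤ 2, 0 ≤ θ ≤ π/2 in polar coordinates, where x = r cos(θ), y = r sin(θ), and dA = r dr dθ.

Under the substitution, the integrand becomes 21exp(-r^2), so

    ∬_D (21exp(-x^2 - y^2)) dA = ∫_{0}^{π/2} ∫_{0}^{2} (21exp(-r^2)) · r dr dθ.

Inner integral (in r): ∫_{0}^{2} (21exp(-r^2)) · r dr = 21/2 - 21exp(-4)/2.

Outer integral (in θ): ∫_{0}^{π/2} (21/2 - 21exp(-4)/2) dθ = -21π (1 - exp(4))exp(-4)/4.

Therefore ∬_D (21exp(-x^2 - y^2)) dA = -21π (1 - exp(4))exp(-4)/4.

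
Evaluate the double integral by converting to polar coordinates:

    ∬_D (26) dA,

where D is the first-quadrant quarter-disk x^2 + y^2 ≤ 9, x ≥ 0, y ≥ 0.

The region D is 0 ≤ r ≤ 3, 0 ≤ θ ≤ π/2 in polar coordinates, where x = r cos(θ), y = r sin(θ), and dA = r dr dθ.

Under the substitution, the integrand becomes 26, so

    ∬_D (26) dA = ∫_{0}^{π/2} ∫_{0}^{3} (26) · r dr dθ.

Inner integral (in r): ∫_{0}^{3} (26) · r dr = 117.

Outer integral (in θ): ∫_{0}^{π/2} (117) dθ = 117π/2.

Therefore ∬_D (26) dA = 117π/2.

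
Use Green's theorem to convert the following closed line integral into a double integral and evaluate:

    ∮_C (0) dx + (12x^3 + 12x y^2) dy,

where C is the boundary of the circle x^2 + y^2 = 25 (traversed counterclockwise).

Green's theorem converts the closed line integral into a double integral over the enclosed region D:

    ∮_C P dx + Q dy = ∬_D (∂Q/∂x - ∂P/∂y) dA.

Here P = 0, Q = 12x^3 + 12x y^2, so

    ∂Q/∂x = 36x^2 + 12y^2,    ∂P/∂y = 0,
    ∂Q/∂x - ∂P/∂y = 36x^2 + 12y^2.

D is the region x^2 + y^2 ≤ 25. Evaluating the double integral:

In polar coordinates (x = r cos θ, y = r sin θ, dA = r dr dθ) the integrand becomes 12r^2(cos(2θ) + 2), so

    ∬_D (36x^2 + 12y^2) dA = ∫_0^{2π} ∫_0^{5} (12r^2(cos(2θ) + 2)) · r dr dθ.

Inner (r from 0 to 5): 1875cos(2θ) + 3750.
Outer (θ from 0 to 2π): 7500π.

Therefore ∮_C P dx + Q dy = 7500π.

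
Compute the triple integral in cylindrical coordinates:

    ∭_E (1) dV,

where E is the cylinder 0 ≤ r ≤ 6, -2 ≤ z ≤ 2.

In cylindrical coordinates, x = r cos(θ), y = r sin(θ), z = z, and dV = r dr dθ dz.

The integrand becomes 1, so

    ∭_E (1) dV = ∫_{0}^{2π} ∫_{0}^{6} ∫_{-2}^{2} (1) · r dz dr dθ.

Inner (z): 4r.
Middle (r from 0 to 6): 72.
Outer (θ): 144π.

Therefore the triple integral equals 144π.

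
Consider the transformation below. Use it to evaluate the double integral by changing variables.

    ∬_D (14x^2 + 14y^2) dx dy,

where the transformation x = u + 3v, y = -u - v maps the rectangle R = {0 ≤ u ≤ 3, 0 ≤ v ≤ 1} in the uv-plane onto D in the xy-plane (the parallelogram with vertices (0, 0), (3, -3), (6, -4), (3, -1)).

Compute the Jacobian determinant of (x, y) with respect to (u, v):

    ∂(x,y)/∂(u,v) = | 1  3 | = (1)(-1) - (3)(-1) = 2.
                   | -1  -1 |

Its absolute value is |J| = 2 (the area scaling factor).

Substituting x = u + 3v, y = -u - v into the integrand,

    14x^2 + 14y^2 → 28u^2 + 112u v + 140v^2,

so the integral becomes

    ∬_R (28u^2 + 112u v + 140v^2) · |J| du dv = ∫_0^3 ∫_0^1 (56u^2 + 224u v + 280v^2) dv du.

Inner (v): 56u^2 + 112u + 280/3.
Outer (u): 1288.

Therefore ∬_D (14x^2 + 14y^2) dx dy = 1288.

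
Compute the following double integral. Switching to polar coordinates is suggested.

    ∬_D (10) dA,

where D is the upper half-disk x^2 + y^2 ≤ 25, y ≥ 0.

The region D is 0 ≤ r ≤ 5, 0 ≤ θ ≤ π in polar coordinates, where x = r cos(θ), y = r sin(θ), and dA = r dr dθ.

Under the substitution, the integrand becomes 10, so

    ∬_D (10) dA = ∫_{0}^{π} ∫_{0}^{5} (10) · r dr dθ.

Inner integral (in r): ∫_{0}^{5} (10) · r dr = 125.

Outer integral (in θ): ∫_{0}^{π} (125) dθ = 125π.

Therefore ∬_D (10) dA = 125π.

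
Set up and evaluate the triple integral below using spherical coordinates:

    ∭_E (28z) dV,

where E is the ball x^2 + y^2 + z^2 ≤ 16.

In spherical coordinates, x = ρ sin(φ) cos(θ), y = ρ sin(φ) sin(θ), z = ρ cos(φ), and dV = ρ^2 sin(φ) dρ dφ dθ.

The integrand becomes 28ρ cos(φ), so

    ∭_E (28z) dV = ∫_{0}^{2π} ∫_{0}^{π} ∫_{0}^{4} (28ρ cos(φ)) · ρ^2 sin(φ) dρ dφ dθ.

Inner (ρ): 896sin(2φ).
Middle (φ): 0.
Outer (θ): 0.

Therefore the triple integral equals 0.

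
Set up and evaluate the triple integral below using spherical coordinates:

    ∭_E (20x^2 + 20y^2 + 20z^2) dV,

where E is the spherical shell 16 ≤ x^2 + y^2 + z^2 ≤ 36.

In spherical coordinates, x = ρ sin(φ) cos(θ), y = ρ sin(φ) sin(θ), z = ρ cos(φ), and dV = ρ^2 sin(φ) dρ dφ dθ.

The integrand becomes 20ρ^2, so

    ∭_E (20x^2 + 20y^2 + 20z^2) dV = ∫_{0}^{2π} ∫_{0}^{π} ∫_{4}^{6} (20ρ^2) · ρ^2 sin(φ) dρ dφ dθ.

Inner (ρ): 27008sin(φ).
Middle (φ): 54016.
Outer (θ): 108032π.

Therefore the triple integral equals 108032π.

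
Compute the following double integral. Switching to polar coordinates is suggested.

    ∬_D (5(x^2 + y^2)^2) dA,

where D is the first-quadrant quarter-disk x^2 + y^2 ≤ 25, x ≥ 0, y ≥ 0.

The region D is 0 ≤ r ≤ 5, 0 ≤ θ ≤ π/2 in polar coordinates, where x = r cos(θ), y = r sin(θ), and dA = r dr dθ.

Under the substitution, the integrand becomes 5r^4, so

    ∬_D (5(x^2 + y^2)^2) dA = ∫_{0}^{π/2} ∫_{0}^{5} (5r^4) · r dr dθ.

Inner integral (in r): ∫_{0}^{5} (5r^4) · r dr = 78125/6.

Outer integral (in θ): ∫_{0}^{π/2} (78125/6) dθ = 78125π/12.

Therefore ∬_D (5(x^2 + y^2)^2) dA = 78125π/12.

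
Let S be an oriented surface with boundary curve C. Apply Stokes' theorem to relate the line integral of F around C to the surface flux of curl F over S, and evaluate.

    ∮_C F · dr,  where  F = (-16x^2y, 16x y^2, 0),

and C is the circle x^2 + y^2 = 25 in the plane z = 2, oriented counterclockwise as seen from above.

Let S be the flat disk x^2 + y^2 ≤ 25 in the plane z = 2, with upward unit normal n̂ = ẑ. By Stokes' theorem,

    ∮_C F · dr = ∬_S (∇ × F) · n̂ dS = ∬_D (curl F)_z dA,

where D is the disk x^2 + y^2 ≤ 25.

Compute the curl of F = (-16x^2y, 16x y^2, 0):
    (∇ × F)_x = ∂F_z/∂y - ∂F_y/∂z = 0,
    (∇ × F)_y = ∂F_x/∂z - ∂F_z/∂x = 0,
    (∇ × F)_z = ∂F_y/∂x - ∂F_x/∂y = 16x^2 + 16y^2.

On z = 2, (curl F)_z = 16x^2 + 16y^2.

Convert to polar (x = r cos θ, y = r sin θ, dA = r dr dθ); the integrand becomes 16r^2, so

    ∬_D (curl F)_z dA = ∫_0^{2π} ∫_0^{5} (16r^2) · r dr dθ.

Inner (r from 0 to 5): 2500.
Outer (θ from 0 to 2π): 5000π.

Therefore ∮_C F · dr = 5000π.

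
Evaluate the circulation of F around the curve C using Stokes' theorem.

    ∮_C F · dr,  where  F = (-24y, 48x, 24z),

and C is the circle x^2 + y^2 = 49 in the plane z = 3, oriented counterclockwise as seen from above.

Let S be the flat disk x^2 + y^2 ≤ 49 in the plane z = 3, with upward unit normal n̂ = ẑ. By Stokes' theorem,

    ∮_C F · dr = ∬_S (∇ × F) · n̂ dS = ∬_D (curl F)_z dA,

where D is the disk x^2 + y^2 ≤ 49.

Compute the curl of F = (-24y, 48x, 24z):
    (∇ × F)_x = ∂F_z/∂y - ∂F_y/∂z = 0,
    (∇ × F)_y = ∂F_x/∂z - ∂F_z/∂x = 0,
    (∇ × F)_z = ∂F_y/∂x - ∂F_x/∂y = 72.

On z = 3, (curl F)_z = 72.

Convert to polar (x = r cos θ, y = r sin θ, dA = r dr dθ); the integrand becomes 72, so

    ∬_D (curl F)_z dA = ∫_0^{2π} ∫_0^{7} (72) · r dr dθ.

Inner (r from 0 to 7): 1764.
Outer (θ from 0 to 2π): 3528π.

Therefore ∮_C F · dr = 3528π.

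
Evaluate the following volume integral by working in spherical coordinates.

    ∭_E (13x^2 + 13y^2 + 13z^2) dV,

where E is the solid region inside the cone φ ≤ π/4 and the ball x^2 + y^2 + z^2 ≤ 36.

In spherical coordinates, x = ρ sin(φ) cos(θ), y = ρ sin(φ) sin(θ), z = ρ cos(φ), and dV = ρ^2 sin(φ) dρ dφ dθ.

The integrand becomes 13ρ^2, so

    ∭_E (13x^2 + 13y^2 + 13z^2) dV = ∫_{0}^{2π} ∫_{0}^{π/4} ∫_{0}^{6} (13ρ^2) · ρ^2 sin(φ) dρ dφ dθ.

Inner (ρ): 101088sin(φ)/5.
Middle (φ): 101088/5 - 50544sqrt(2)/5.
Outer (θ): 101088π (2 - sqrt(2))/5.

Therefore the triple integral equals 101088π (2 - sqrt(2))/5.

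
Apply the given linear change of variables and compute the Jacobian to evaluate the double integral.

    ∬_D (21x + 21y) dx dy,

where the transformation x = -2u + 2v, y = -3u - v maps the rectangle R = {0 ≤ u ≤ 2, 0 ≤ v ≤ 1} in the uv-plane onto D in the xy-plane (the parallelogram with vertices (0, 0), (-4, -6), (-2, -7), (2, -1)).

Compute the Jacobian determinant of (x, y) with respect to (u, v):

    ∂(x,y)/∂(u,v) = | -2  2 | = (-2)(-1) - (2)(-3) = 8.
                   | -3  -1 |

Its absolute value is |J| = 8 (the area scaling factor).

Substituting x = -2u + 2v, y = -3u - v into the integrand,

    21x + 21y → -105u + 21v,

so the integral becomes

    ∬_R (-105u + 21v) · |J| du dv = ∫_0^2 ∫_0^1 (-840u + 168v) dv du.

Inner (v): 84 - 840u.
Outer (u): -1512.

Therefore ∬_D (21x + 21y) dx dy = -1512.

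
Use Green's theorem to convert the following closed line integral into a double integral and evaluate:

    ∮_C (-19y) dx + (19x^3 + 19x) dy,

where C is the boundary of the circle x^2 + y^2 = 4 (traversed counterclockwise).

Green's theorem converts the closed line integral into a double integral over the enclosed region D:

    ∮_C P dx + Q dy = ∬_D (∂Q/∂x - ∂P/∂y) dA.

Here P = -19y, Q = 19x^3 + 19x, so

    ∂Q/∂x = 57x^2 + 19,    ∂P/∂y = -19,
    ∂Q/∂x - ∂P/∂y = 57x^2 + 38.

D is the region x^2 + y^2 ≤ 4. Evaluating the double integral:

In polar coordinates (x = r cos θ, y = r sin θ, dA = r dr dθ) the integrand becomes 57r^2cos(θ)^2 + 38, so

    ∬_D (57x^2 + 38) dA = ∫_0^{2π} ∫_0^{2} (57r^2cos(θ)^2 + 38) · r dr dθ.

Inner (r from 0 to 2): 228cos(θ)^2 + 76.
Outer (θ from 0 to 2π): 380π.

Therefore ∮_C P dx + Q dy = 380π.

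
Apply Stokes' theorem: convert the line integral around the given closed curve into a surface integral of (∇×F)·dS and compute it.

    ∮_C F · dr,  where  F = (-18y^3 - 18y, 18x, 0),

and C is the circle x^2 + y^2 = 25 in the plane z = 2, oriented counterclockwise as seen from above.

Let S be the flat disk x^2 + y^2 ≤ 25 in the plane z = 2, with upward unit normal n̂ = ẑ. By Stokes' theorem,

    ∮_C F · dr = ∬_S (∇ × F) · n̂ dS = ∬_D (curl F)_z dA,

where D is the disk x^2 + y^2 ≤ 25.

Compute the curl of F = (-18y^3 - 18y, 18x, 0):
    (∇ × F)_x = ∂F_z/∂y - ∂F_y/∂z = 0,
    (∇ × F)_y = ∂F_x/∂z - ∂F_z/∂x = 0,
    (∇ × F)_z = ∂F_y/∂x - ∂F_x/∂y = 54y^2 + 36.

On z = 2, (curl F)_z = 54y^2 + 36.

Convert to polar (x = r cos θ, y = r sin θ, dA = r dr dθ); the integrand becomes 54r^2sin(θ)^2 + 36, so

    ∬_D (curl F)_z dA = ∫_0^{2π} ∫_0^{5} (54r^2sin(θ)^2 + 36) · r dr dθ.

Inner (r from 0 to 5): 16875sin(θ)^2/2 + 450.
Outer (θ from 0 to 2π): 18675π/2.

Therefore ∮_C F · dr = 18675π/2.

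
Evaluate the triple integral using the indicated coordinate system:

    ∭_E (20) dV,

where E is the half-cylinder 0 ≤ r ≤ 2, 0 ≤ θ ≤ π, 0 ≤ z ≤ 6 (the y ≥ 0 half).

In cylindrical coordinates, x = r cos(θ), y = r sin(θ), z = z, and dV = r dr dθ dz.

The integrand becomes 20, so

    ∭_E (20) dV = ∫_{0}^{π} ∫_{0}^{2} ∫_{0}^{6} (20) · r dz dr dθ.

Inner (z): 120r.
Middle (r from 0 to 2): 240.
Outer (θ): 240π.

Therefore the triple integral equals 240π.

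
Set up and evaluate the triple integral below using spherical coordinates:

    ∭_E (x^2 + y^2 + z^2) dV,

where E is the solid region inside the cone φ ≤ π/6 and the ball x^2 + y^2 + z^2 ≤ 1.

In spherical coordinates, x = ρ sin(φ) cos(θ), y = ρ sin(φ) sin(θ), z = ρ cos(φ), and dV = ρ^2 sin(φ) dρ dφ dθ.

The integrand becomes ρ^2, so

    ∭_E (x^2 + y^2 + z^2) dV = ∫_{0}^{2π} ∫_{0}^{π/6} ∫_{0}^{1} (ρ^2) · ρ^2 sin(φ) dρ dφ dθ.

Inner (ρ): sin(φ)/5.
Middle (φ): 1/5 - sqrt(3)/10.
Outer (θ): π (2 - sqrt(3))/5.

Therefore the triple integral equals π (2 - sqrt(3))/5.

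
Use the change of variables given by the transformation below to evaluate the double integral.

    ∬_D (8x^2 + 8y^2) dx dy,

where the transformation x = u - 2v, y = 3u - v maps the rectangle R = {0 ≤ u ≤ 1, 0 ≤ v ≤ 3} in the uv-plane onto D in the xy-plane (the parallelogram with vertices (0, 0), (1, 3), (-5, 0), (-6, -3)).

Compute the Jacobian determinant of (x, y) with respect to (u, v):

    ∂(x,y)/∂(u,v) = | 1  -2 | = (1)(-1) - (-2)(3) = 5.
                   | 3  -1 |

Its absolute value is |J| = 5 (the area scaling factor).

Substituting x = u - 2v, y = 3u - v into the integrand,

    8x^2 + 8y^2 → 80u^2 - 80u v + 40v^2,

so the integral becomes

    ∬_R (80u^2 - 80u v + 40v^2) · |J| du dv = ∫_0^1 ∫_0^3 (400u^2 - 400u v + 200v^2) dv du.

Inner (v): 1200u^2 - 1800u + 1800.
Outer (u): 1300.

Therefore ∬_D (8x^2 + 8y^2) dx dy = 1300.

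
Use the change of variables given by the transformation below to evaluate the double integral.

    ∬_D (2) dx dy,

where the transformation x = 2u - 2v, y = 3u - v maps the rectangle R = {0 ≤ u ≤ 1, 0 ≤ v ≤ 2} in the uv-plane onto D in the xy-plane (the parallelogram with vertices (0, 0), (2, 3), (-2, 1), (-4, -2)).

Compute the Jacobian determinant of (x, y) with respect to (u, v):

    ∂(x,y)/∂(u,v) = | 2  -2 | = (2)(-1) - (-2)(3) = 4.
                   | 3  -1 |

Its absolute value is |J| = 4 (the area scaling factor).

Substituting x = 2u - 2v, y = 3u - v into the integrand,

    2 → 2,

so the integral becomes

    ∬_R (2) · |J| du dv = ∫_0^1 ∫_0^2 (8) dv du.

Inner (v): 16.
Outer (u): 16.

Therefore ∬_D (2) dx dy = 16.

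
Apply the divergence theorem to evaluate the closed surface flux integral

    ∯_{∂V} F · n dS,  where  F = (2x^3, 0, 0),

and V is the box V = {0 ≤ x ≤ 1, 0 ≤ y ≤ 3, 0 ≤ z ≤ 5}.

By the divergence theorem,

    ∯_{∂V} F · n dS = ∭_V (∇ · F) dV.

Compute the divergence:
    ∇ · F = ∂F_x/∂x + ∂F_y/∂y + ∂F_z/∂z = 6x^2 + 0 + 0 = 6x^2.

V is a rectangular box, so dV = dx dy dz with 0 ≤ x ≤ 1, 0 ≤ y ≤ 3, 0 ≤ z ≤ 5.

Integrate (6x^2) over V as an iterated integral:

    ∭_V (∇·F) dV = ∫_0^{1} ∫_0^{3} ∫_0^{5} (6x^2) dz dy dx.

Inner (z from 0 to 5): 30x^2.
Middle (y from 0 to 3): 90x^2.
Outer (x from 0 to 1): 30.

Therefore ∯_{∂V} F · n dS = 30.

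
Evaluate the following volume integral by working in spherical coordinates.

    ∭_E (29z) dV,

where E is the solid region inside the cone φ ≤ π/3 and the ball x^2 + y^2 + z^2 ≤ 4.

In spherical coordinates, x = ρ sin(φ) cos(θ), y = ρ sin(φ) sin(θ), z = ρ cos(φ), and dV = ρ^2 sin(φ) dρ dφ dθ.

The integrand becomes 29ρ cos(φ), so

    ∭_E (29z) dV = ∫_{0}^{2π} ∫_{0}^{π/3} ∫_{0}^{2} (29ρ cos(φ)) · ρ^2 sin(φ) dρ dφ dθ.

Inner (ρ): 58sin(2φ).
Middle (φ): 87/2.
Outer (θ): 87π.

Therefore the triple integral equals 87π.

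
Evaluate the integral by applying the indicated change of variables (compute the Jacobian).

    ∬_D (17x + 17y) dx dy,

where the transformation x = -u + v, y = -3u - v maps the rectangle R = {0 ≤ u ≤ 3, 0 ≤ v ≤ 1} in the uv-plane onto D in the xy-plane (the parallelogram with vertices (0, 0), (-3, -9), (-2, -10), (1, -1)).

Compute the Jacobian determinant of (x, y) with respect to (u, v):

    ∂(x,y)/∂(u,v) = | -1  1 | = (-1)(-1) - (1)(-3) = 4.
                   | -3  -1 |

Its absolute value is |J| = 4 (the area scaling factor).

Substituting x = -u + v, y = -3u - v into the integrand,

    17x + 17y → -68u,

so the integral becomes

    ∬_R (-68u) · |J| du dv = ∫_0^3 ∫_0^1 (-272u) dv du.

Inner (v): -272u.
Outer (u): -1224.

Therefore ∬_D (17x + 17y) dx dy = -1224.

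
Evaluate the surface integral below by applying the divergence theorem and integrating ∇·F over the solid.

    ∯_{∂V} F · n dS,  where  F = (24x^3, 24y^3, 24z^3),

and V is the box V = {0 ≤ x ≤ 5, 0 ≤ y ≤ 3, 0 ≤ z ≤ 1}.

By the divergence theorem,

    ∯_{∂V} F · n dS = ∭_V (∇ · F) dV.

Compute the divergence:
    ∇ · F = ∂F_x/∂x + ∂F_y/∂y + ∂F_z/∂z = 72x^2 + 72y^2 + 72z^2.

V is a rectangular box, so dV = dx dy dz with 0 ≤ x ≤ 5, 0 ≤ y ≤ 3, 0 ≤ z ≤ 1.

Integrate (72x^2 + 72y^2 + 72z^2) over V as an iterated integral:

    ∭_V (∇·F) dV = ∫_0^{5} ∫_0^{3} ∫_0^{1} (72x^2 + 72y^2 + 72z^2) dz dy dx.

Inner (z from 0 to 1): 72x^2 + 72y^2 + 24.
Middle (y from 0 to 3): 216x^2 + 720.
Outer (x from 0 to 5): 12600.

Therefore ∯_{∂V} F · n dS = 12600.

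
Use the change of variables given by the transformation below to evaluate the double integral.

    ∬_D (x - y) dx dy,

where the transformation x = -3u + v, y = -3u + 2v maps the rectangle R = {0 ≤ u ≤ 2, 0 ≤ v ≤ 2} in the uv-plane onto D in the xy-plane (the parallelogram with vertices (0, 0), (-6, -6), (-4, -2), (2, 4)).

Compute the Jacobian determinant of (x, y) with respect to (u, v):

    ∂(x,y)/∂(u,v) = | -3  1 | = (-3)(2) - (1)(-3) = -3.
                   | -3  2 |

Its absolute value is |J| = 3 (the area scaling factor).

Substituting x = -3u + v, y = -3u + 2v into the integrand,

    x - y → -v,

so the integral becomes

    ∬_R (-v) · |J| du dv = ∫_0^2 ∫_0^2 (-3v) dv du.

Inner (v): -6.
Outer (u): -12.

Therefore ∬_D (x - y) dx dy = -12.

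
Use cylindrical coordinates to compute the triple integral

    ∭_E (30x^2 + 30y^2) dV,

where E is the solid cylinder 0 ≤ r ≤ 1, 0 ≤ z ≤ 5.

In cylindrical coordinates, x = r cos(θ), y = r sin(θ), z = z, and dV = r dr dθ dz.

The integrand becomes 30r^2, so

    ∭_E (30x^2 + 30y^2) dV = ∫_{0}^{2π} ∫_{0}^{1} ∫_{0}^{5} (30r^2) · r dz dr dθ.

Inner (z): 150r^3.
Middle (r from 0 to 1): 75/2.
Outer (θ): 75π.

Therefore the triple integral equals 75π.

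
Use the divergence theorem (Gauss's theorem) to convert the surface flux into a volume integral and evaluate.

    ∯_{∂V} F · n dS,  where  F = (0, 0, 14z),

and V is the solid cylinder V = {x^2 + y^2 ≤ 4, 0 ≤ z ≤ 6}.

By the divergence theorem,

    ∯_{∂V} F · n dS = ∭_V (∇ · F) dV.

Compute the divergence:
    ∇ · F = ∂F_x/∂x + ∂F_y/∂y + ∂F_z/∂z = 0 + 0 + 14 = 14.

In cylindrical coordinates, x = r cos(θ), y = r sin(θ), z = z, dV = r dr dθ dz, with 0 ≤ r ≤ 2, 0 ≤ θ ≤ 2π, 0 ≤ z ≤ 6.

The integrand, after substitution and multiplying by the volume element, becomes (14) · r, so

    ∭_V (∇·F) dV = ∫_0^{2π} ∫_0^{2} ∫_0^{6} (14) · r dz dr dθ.

Inner (z from 0 to 6): 84r.
Middle (r from 0 to 2): 168.
Outer (θ from 0 to 2π): 336π.

Therefore ∯_{∂V} F · n dS = 336π.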